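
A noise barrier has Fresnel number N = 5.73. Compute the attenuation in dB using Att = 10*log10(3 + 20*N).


3 + 20*N = 3 + 20*5.73 = 117.6
Att = 10*log10(117.6) = 20.704 dB


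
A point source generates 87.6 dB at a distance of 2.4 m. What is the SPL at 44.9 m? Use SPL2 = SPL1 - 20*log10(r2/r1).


r2/r1 = 44.9/2.4 = 18.7083
Correction = 20*log10(18.7083) = 25.4407 dB
SPL2 = 87.6 - 25.4407 = 62.159 dB


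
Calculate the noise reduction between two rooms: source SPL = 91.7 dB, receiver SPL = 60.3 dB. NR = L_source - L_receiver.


NR = L_source - L_receiver (difference between source and receiving room levels)
NR = 91.7 - 60.3 = 31.4 dB


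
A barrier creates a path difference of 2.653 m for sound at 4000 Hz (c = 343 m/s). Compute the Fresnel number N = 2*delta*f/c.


N = 2*delta*f/c = 2*delta/lambda, where lambda = c/f
lambda = 343 / 4000 = 0.08575 m
N = 2 * 2.653 / 0.08575 = 61.878


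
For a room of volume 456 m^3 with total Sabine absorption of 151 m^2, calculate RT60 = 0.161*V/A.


RT60 = 0.161 * 456 / 151 = 0.4862 s


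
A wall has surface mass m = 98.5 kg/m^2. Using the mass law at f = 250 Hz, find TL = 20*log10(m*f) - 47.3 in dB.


m * f = 98.5 * 250 = 24625
20*log10(24625) = 87.8275 dB
TL = 87.8275 - 47.3 = 40.528 dB


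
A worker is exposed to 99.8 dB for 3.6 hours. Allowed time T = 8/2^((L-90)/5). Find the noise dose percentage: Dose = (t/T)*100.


T_allowed = 8 / 2^((99.8 - 90)/5) = 2.05623 hr
Dose = 3.6 / 2.05623 * 100 = 175.08 %


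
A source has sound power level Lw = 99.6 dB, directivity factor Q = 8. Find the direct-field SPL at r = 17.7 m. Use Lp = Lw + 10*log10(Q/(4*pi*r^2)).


4*pi*r^2 = 4*pi*17.7^2 = 3936.92 m^2
Q / (4*pi*r^2) = 8 / 3936.92 = 0.00203205
Lp = 99.6 + 10*log10(0.00203205) = 72.679 dB


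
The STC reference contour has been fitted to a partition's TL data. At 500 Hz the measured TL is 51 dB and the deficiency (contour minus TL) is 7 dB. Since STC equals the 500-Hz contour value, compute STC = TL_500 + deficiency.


By ASTM E413, STC = value of the fitted reference contour at 500 Hz.
Contour value at 500 Hz = TL_500 + deficiency = 51 + 7 = 58
STC = 58


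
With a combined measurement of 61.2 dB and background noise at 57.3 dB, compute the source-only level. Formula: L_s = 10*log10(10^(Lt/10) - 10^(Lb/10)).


10^(61.2/10) = 1.31826e+06
10^(57.3/10) = 537032
Difference = 1.31826e+06 - 537032 = 781228
L_source = 10*log10(781228) = 58.928 dB


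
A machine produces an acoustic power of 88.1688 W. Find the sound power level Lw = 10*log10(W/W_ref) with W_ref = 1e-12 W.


W / W_ref = 88.1688 / 1e-12 = 8.81688e+13
Lw = 10 * log10(8.81688e+13) = 139.45 dB


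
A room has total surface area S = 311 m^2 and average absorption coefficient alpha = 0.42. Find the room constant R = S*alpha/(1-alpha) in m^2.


R = 311 * 0.42 / (1 - 0.42) = 225.21 m^2


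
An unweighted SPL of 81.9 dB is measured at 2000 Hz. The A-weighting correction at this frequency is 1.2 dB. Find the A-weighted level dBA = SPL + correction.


A-weighting table: 2000 Hz -> 1.2 dB correction
SPL_A = SPL + correction = 81.9 + (1.2) = 83.1 dBA


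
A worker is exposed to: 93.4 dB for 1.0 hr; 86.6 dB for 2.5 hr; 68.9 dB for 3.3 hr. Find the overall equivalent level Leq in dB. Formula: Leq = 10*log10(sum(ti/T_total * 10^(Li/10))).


T_total = 1.0 + 2.5 + 3.3 = 6.8 hr
(1.0/6.8) * 10^(93.4/10) = 3.2173e+08
(2.5/6.8) * 10^(86.6/10) = 1.68047e+08
(3.3/6.8) * 10^(68.9/10) = 3.76708e+06
Sum = 3.2173e+08 + 1.68047e+08 + 3.76708e+06 = 4.93544e+08
Leq = 10*log10(4.93544e+08) = 86.933 dB


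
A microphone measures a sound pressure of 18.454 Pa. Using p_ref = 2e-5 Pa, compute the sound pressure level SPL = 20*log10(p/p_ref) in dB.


p / p_ref = 18.454 / 2e-5 = 922700
SPL = 20 * log10(922700) = 119.3 dB


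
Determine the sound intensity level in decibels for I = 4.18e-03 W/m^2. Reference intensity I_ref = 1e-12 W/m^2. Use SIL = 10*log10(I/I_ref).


I / I_ref = 4.18e-03 / 1e-12 = 4.18e+09
SIL = 10 * log10(4.18e+09) = 96.212 dB


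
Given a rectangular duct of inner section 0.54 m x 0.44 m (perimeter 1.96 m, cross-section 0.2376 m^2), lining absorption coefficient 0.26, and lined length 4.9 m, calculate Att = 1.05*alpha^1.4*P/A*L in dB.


alpha^1.4 = 0.26^1.4 = 0.151692
Attenuation rate = 1.05 * alpha^1.4 * P / A
= 1.05 * 0.151692 * 1.96 / 0.2376 = 1.3139 dB/m
Total Att = 1.3139 * 4.9 = 6.4381 dB


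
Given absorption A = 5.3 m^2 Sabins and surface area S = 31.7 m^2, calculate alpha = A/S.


Absorption coefficient = absorbed power / incident power
alpha = A / S = 5.3 / 31.7 = 0.16719


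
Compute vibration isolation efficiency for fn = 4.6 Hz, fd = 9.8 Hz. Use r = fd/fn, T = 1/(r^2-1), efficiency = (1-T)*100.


r = 9.8 / 4.6 = 2.13043
r^2 - 1 = 2.13043^2 - 1 = 3.53873
T = 1/3.53873 = 0.282587
Efficiency = (1 - 0.282587)*100 = 71.741 %


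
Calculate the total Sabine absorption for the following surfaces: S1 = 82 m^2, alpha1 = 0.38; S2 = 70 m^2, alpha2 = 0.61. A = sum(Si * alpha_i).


82 * 0.38 = 31.16
70 * 0.61 = 42.7
A_total = 31.16 + 42.7 = 73.86 m^2


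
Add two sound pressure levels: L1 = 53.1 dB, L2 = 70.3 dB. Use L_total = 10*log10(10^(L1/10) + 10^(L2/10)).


10^(53.1/10) = 204174
10^(70.3/10) = 1.07152e+07
Sum = 204174 + 1.07152e+07 = 1.09194e+07
L_total = 10*log10(1.09194e+07) = 70.382 dB


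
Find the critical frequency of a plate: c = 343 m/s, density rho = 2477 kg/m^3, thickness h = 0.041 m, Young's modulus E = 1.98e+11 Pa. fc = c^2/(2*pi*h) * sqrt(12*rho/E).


12*rho/E = 12*2477/1.98e+11 = 1.50121e-07
sqrt(12*rho/E) = sqrt(1.50121e-07) = 0.000387455
c^2/(2*pi*h) = 343^2/(2*pi*0.041) = 456693
fc = 456693 * 0.000387455 = 176.95 Hz


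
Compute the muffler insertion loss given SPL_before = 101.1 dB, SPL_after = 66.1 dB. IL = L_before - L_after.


Insertion loss = SPL without muffler - SPL with muffler
IL = 101.1 - 66.1 = 35 dB


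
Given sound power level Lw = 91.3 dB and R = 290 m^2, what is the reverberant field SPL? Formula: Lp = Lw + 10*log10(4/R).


4/R = 4/290 = 0.0137931
Lp = 91.3 + 10*log10(0.0137931) = 72.697 dB


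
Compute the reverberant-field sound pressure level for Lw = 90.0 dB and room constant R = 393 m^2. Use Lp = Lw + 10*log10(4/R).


4/R = 4/393 = 0.0101781
Lp = 90.0 + 10*log10(0.0101781) = 70.077 dB


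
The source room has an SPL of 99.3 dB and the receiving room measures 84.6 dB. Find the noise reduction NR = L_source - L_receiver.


NR = L_source - L_receiver (difference between source and receiving room levels)
NR = 99.3 - 84.6 = 14.7 dB


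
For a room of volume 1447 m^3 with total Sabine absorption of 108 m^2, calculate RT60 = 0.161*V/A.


RT60 = 0.161 * 1447 / 108 = 2.1571 s


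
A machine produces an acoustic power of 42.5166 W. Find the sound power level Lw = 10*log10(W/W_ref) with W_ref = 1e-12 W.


W / W_ref = 42.5166 / 1e-12 = 4.25166e+13
Lw = 10 * log10(4.25166e+13) = 136.29 dB


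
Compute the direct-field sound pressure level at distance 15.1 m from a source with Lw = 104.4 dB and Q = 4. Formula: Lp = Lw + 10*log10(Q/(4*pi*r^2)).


4*pi*r^2 = 4*pi*15.1^2 = 2865.26 m^2
Q / (4*pi*r^2) = 4 / 2865.26 = 0.00139603
Lp = 104.4 + 10*log10(0.00139603) = 75.849 dB


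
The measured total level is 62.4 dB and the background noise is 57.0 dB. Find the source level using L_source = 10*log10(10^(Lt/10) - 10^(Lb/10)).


10^(62.4/10) = 1.7378e+06
10^(57.0/10) = 501187
Difference = 1.7378e+06 - 501187 = 1.23661e+06
L_source = 10*log10(1.23661e+06) = 60.922 dB


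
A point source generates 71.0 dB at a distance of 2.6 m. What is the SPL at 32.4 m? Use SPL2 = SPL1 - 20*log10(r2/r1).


r2/r1 = 32.4/2.6 = 12.4615
Correction = 20*log10(12.4615) = 21.9114 dB
SPL2 = 71.0 - 21.9114 = 49.089 dB


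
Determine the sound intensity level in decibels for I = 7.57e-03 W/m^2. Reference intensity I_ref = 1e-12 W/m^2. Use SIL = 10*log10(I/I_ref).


I / I_ref = 7.57e-03 / 1e-12 = 7.57e+09
SIL = 10 * log10(7.57e+09) = 98.791 dB


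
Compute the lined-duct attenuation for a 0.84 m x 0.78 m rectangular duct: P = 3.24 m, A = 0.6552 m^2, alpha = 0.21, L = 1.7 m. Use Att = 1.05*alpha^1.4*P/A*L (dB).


alpha^1.4 = 0.21^1.4 = 0.112488
Attenuation rate = 1.05 * alpha^1.4 * P / A
= 1.05 * 0.112488 * 3.24 / 0.6552 = 0.584072 dB/m
Total Att = 0.584072 * 1.7 = 0.99292 dB


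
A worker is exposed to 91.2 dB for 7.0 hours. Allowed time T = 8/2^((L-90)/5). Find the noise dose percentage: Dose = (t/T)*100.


T_allowed = 8 / 2^((91.2 - 90)/5) = 6.77396 hr
Dose = 7.0 / 6.77396 * 100 = 103.34 %


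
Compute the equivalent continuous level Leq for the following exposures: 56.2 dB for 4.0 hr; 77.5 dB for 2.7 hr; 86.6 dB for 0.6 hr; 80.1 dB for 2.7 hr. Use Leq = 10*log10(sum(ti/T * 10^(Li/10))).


T_total = 4.0 + 2.7 + 0.6 + 2.7 = 10.0 hr
(4.0/10.0) * 10^(56.2/10) = 166748
(2.7/10.0) * 10^(77.5/10) = 1.51832e+07
(0.6/10.0) * 10^(86.6/10) = 2.74253e+07
(2.7/10.0) * 10^(80.1/10) = 2.76289e+07
Sum = 166748 + 1.51832e+07 + 2.74253e+07 + 2.76289e+07 = 7.04041e+07
Leq = 10*log10(7.04041e+07) = 78.476 dB


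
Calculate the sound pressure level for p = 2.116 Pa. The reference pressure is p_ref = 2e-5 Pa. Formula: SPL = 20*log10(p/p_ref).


p / p_ref = 2.116 / 2e-5 = 105800
SPL = 20 * log10(105800) = 100.49 dB


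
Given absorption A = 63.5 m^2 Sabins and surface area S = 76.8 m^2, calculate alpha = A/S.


Absorption coefficient = absorbed power / incident power
alpha = A / S = 63.5 / 76.8 = 0.82682


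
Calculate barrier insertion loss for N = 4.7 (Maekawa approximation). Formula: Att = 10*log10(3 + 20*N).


3 + 20*N = 3 + 20*4.7 = 97
Att = 10*log10(97) = 19.868 dB


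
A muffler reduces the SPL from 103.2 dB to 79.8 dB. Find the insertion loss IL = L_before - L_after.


Insertion loss = SPL without muffler - SPL with muffler
IL = 103.2 - 79.8 = 23.4 dB


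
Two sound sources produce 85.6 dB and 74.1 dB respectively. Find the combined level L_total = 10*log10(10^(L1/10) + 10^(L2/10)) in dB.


10^(85.6/10) = 3.63078e+08
10^(74.1/10) = 2.5704e+07
Sum = 3.63078e+08 + 2.5704e+07 = 3.88782e+08
L_total = 10*log10(3.88782e+08) = 85.897 dB


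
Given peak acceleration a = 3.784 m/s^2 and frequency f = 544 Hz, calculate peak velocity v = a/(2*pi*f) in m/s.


omega = 2*pi*f = 2*pi*544 = 3418.05 rad/s
v = a / omega = 3.784 / 3418.05 = 0.0011071 m/s


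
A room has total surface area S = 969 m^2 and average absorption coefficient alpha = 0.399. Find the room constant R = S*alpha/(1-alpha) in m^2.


R = 969 * 0.399 / (1 - 0.399) = 643.31 m^2


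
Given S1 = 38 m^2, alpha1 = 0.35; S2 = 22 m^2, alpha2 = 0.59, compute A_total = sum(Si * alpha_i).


38 * 0.35 = 13.3
22 * 0.59 = 12.98
A_total = 13.3 + 12.98 = 26.28 m^2


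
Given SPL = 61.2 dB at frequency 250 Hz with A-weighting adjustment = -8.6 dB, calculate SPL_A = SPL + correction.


A-weighting table: 250 Hz -> -8.6 dB correction
SPL_A = SPL + correction = 61.2 + (-8.6) = 52.6 dBA


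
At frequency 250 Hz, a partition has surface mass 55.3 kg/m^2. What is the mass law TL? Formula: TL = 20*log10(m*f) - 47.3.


m * f = 55.3 * 250 = 13825
20*log10(13825) = 82.8133 dB
TL = 82.8133 - 47.3 = 35.513 dB


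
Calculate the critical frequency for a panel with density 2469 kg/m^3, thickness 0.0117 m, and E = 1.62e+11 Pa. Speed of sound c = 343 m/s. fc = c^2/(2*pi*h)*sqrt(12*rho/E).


12*rho/E = 12*2469/1.62e+11 = 1.82889e-07
sqrt(12*rho/E) = sqrt(1.82889e-07) = 0.000427655
c^2/(2*pi*h) = 343^2/(2*pi*0.0117) = 1.60038e+06
fc = 1.60038e+06 * 0.000427655 = 684.41 Hz


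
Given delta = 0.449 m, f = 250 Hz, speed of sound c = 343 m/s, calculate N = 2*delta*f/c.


N = 2*delta*f/c = 2*delta/lambda, where lambda = c/f
lambda = 343 / 250 = 1.372 m
N = 2 * 0.449 / 1.372 = 0.65452


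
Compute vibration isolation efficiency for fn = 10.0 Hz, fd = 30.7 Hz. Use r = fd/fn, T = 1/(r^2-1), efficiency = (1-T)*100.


r = 30.7 / 10.0 = 3.07
r^2 - 1 = 3.07^2 - 1 = 8.4249
T = 1/8.4249 = 0.118696
Efficiency = (1 - 0.118696)*100 = 88.13 %


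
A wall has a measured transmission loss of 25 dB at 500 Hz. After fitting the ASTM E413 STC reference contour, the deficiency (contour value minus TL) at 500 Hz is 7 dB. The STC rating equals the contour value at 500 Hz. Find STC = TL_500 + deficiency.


By ASTM E413, STC = value of the fitted reference contour at 500 Hz.
Contour value at 500 Hz = TL_500 + deficiency = 25 + 7 = 32
STC = 32


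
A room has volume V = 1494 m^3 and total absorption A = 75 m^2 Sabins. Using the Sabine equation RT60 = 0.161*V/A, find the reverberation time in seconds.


RT60 = 0.161 * 1494 / 75 = 3.2071 s


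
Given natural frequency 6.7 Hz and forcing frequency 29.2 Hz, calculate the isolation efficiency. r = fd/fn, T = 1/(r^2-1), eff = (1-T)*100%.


r = 29.2 / 6.7 = 4.35821
r^2 - 1 = 4.35821^2 - 1 = 17.994
T = 1/17.994 = 0.0555741
Efficiency = (1 - 0.0555741)*100 = 94.443 %


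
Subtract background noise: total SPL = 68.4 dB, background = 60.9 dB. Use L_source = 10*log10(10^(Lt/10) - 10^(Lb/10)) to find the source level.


10^(68.4/10) = 6.91831e+06
10^(60.9/10) = 1.23027e+06
Difference = 6.91831e+06 - 1.23027e+06 = 5.68804e+06
L_source = 10*log10(5.68804e+06) = 67.55 dB


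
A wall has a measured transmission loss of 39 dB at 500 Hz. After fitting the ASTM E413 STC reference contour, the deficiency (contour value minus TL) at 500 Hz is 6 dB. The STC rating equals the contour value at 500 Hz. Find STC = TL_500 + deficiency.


By ASTM E413, STC = value of the fitted reference contour at 500 Hz.
Contour value at 500 Hz = TL_500 + deficiency = 39 + 6 = 45
STC = 45


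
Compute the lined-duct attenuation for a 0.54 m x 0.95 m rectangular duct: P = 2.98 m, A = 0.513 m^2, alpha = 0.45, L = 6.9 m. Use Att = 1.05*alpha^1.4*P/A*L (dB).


alpha^1.4 = 0.45^1.4 = 0.326962
Attenuation rate = 1.05 * alpha^1.4 * P / A
= 1.05 * 0.326962 * 2.98 / 0.513 = 1.99428 dB/m
Total Att = 1.99428 * 6.9 = 13.761 dB


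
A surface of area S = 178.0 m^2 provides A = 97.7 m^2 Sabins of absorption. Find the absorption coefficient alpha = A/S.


Absorption coefficient = absorbed power / incident power
alpha = A / S = 97.7 / 178.0 = 0.54888


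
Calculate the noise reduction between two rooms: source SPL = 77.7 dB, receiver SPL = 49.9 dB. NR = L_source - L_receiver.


NR = L_source - L_receiver (difference between source and receiving room levels)
NR = 77.7 - 49.9 = 27.8 dB


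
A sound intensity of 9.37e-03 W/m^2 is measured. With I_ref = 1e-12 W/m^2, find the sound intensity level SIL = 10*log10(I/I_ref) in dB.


I / I_ref = 9.37e-03 / 1e-12 = 9.37e+09
SIL = 10 * log10(9.37e+09) = 99.717 dB


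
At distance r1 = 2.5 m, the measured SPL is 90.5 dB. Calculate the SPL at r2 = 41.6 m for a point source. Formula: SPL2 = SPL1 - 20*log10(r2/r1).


r2/r1 = 41.6/2.5 = 16.64
Correction = 20*log10(16.64) = 24.4231 dB
SPL2 = 90.5 - 24.4231 = 66.077 dB


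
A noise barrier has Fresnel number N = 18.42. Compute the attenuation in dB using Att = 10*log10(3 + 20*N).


3 + 20*N = 3 + 20*18.42 = 371.4
Att = 10*log10(371.4) = 25.698 dB


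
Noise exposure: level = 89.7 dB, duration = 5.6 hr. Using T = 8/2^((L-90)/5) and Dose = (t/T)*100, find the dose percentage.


T_allowed = 8 / 2^((89.7 - 90)/5) = 8.33973 hr
Dose = 5.6 / 8.33973 * 100 = 67.148 %


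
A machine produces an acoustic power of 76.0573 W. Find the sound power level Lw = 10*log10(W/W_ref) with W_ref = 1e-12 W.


W / W_ref = 76.0573 / 1e-12 = 7.60573e+13
Lw = 10 * log10(7.60573e+13) = 138.81 dB


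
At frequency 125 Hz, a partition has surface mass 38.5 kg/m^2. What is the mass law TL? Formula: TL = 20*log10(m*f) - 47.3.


m * f = 38.5 * 125 = 4812.5
20*log10(4812.5) = 73.6474 dB
TL = 73.6474 - 47.3 = 26.347 dB


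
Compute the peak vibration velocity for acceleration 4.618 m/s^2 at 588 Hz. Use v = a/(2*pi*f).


omega = 2*pi*f = 2*pi*588 = 3694.51 rad/s
v = a / omega = 4.618 / 3694.51 = 0.00125 m/s


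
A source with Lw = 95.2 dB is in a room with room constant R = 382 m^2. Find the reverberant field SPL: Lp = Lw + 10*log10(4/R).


4/R = 4/382 = 0.0104712
Lp = 95.2 + 10*log10(0.0104712) = 75.4 dB


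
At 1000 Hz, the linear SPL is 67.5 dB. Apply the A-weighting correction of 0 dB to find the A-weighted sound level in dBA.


A-weighting table: 1000 Hz -> 0 dB correction
SPL_A = SPL + correction = 67.5 + (0) = 67.5 dBA


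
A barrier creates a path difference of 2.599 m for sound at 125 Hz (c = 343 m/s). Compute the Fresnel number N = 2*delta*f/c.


N = 2*delta*f/c = 2*delta/lambda, where lambda = c/f
lambda = 343 / 125 = 2.744 m
N = 2 * 2.599 / 2.744 = 1.8943


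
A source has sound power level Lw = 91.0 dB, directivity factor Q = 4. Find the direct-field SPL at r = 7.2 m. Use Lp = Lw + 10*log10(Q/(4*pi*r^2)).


4*pi*r^2 = 4*pi*7.2^2 = 651.441 m^2
Q / (4*pi*r^2) = 4 / 651.441 = 0.00614023
Lp = 91.0 + 10*log10(0.00614023) = 68.882 dB


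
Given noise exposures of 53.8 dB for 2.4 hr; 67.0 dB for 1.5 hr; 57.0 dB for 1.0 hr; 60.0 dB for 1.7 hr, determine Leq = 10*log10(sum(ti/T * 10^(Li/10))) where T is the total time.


T_total = 2.4 + 1.5 + 1.0 + 1.7 = 6.6 hr
(2.4/6.6) * 10^(53.8/10) = 87230.3
(1.5/6.6) * 10^(67.0/10) = 1.13906e+06
(1.0/6.6) * 10^(57.0/10) = 75937.5
(1.7/6.6) * 10^(60.0/10) = 257576
Sum = 87230.3 + 1.13906e+06 + 75937.5 + 257576 = 1.5598e+06
Leq = 10*log10(1.5598e+06) = 61.931 dB


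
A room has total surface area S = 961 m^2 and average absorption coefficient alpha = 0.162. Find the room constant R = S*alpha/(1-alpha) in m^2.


R = 961 * 0.162 / (1 - 0.162) = 185.78 m^2


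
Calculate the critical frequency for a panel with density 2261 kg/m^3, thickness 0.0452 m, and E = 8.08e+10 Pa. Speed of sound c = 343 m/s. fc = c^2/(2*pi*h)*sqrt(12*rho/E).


12*rho/E = 12*2261/8.08e+10 = 3.35792e-07
sqrt(12*rho/E) = sqrt(3.35792e-07) = 0.000579476
c^2/(2*pi*h) = 343^2/(2*pi*0.0452) = 414257
fc = 414257 * 0.000579476 = 240.05 Hz


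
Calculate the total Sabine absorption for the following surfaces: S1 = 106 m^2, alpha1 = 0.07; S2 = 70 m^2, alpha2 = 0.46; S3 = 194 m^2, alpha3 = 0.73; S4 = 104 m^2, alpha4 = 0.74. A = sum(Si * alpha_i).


106 * 0.07 = 7.42
70 * 0.46 = 32.2
194 * 0.73 = 141.62
104 * 0.74 = 76.96
A_total = 7.42 + 32.2 + 141.62 + 76.96 = 258.2 m^2


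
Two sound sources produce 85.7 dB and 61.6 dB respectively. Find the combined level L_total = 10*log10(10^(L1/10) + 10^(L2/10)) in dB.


10^(85.7/10) = 3.71535e+08
10^(61.6/10) = 1.44544e+06
Sum = 3.71535e+08 + 1.44544e+06 = 3.7298e+08
L_total = 10*log10(3.7298e+08) = 85.717 dB


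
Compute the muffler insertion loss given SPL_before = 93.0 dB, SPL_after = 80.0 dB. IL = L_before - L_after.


Insertion loss = SPL without muffler - SPL with muffler
IL = 93.0 - 80.0 = 13 dB


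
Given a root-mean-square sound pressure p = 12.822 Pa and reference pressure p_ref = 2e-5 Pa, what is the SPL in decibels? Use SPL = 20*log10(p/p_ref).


p / p_ref = 12.822 / 2e-5 = 641100
SPL = 20 * log10(641100) = 116.14 dB


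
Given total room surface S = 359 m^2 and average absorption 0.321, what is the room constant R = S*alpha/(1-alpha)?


R = 359 * 0.321 / (1 - 0.321) = 169.72 m^2


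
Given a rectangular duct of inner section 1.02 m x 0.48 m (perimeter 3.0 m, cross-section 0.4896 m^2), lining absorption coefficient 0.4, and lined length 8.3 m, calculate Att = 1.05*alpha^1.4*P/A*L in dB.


alpha^1.4 = 0.4^1.4 = 0.277258
Attenuation rate = 1.05 * alpha^1.4 * P / A
= 1.05 * 0.277258 * 3.0 / 0.4896 = 1.78383 dB/m
Total Att = 1.78383 * 8.3 = 14.806 dB


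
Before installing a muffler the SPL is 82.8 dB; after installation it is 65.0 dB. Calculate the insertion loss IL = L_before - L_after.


Insertion loss = SPL without muffler - SPL with muffler
IL = 82.8 - 65.0 = 17.8 dB


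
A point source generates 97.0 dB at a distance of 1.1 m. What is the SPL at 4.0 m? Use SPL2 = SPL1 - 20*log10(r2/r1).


r2/r1 = 4.0/1.1 = 3.63636
Correction = 20*log10(3.63636) = 11.2133 dB
SPL2 = 97.0 - 11.2133 = 85.787 dB


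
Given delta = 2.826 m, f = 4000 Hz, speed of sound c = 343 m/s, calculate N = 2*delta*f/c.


N = 2*delta*f/c = 2*delta/lambda, where lambda = c/f
lambda = 343 / 4000 = 0.08575 m
N = 2 * 2.826 / 0.08575 = 65.913


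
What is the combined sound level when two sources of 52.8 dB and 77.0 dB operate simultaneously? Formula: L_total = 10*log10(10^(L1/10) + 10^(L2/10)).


10^(52.8/10) = 190546
10^(77.0/10) = 5.01187e+07
Sum = 190546 + 5.01187e+07 = 5.03092e+07
L_total = 10*log10(5.03092e+07) = 77.016 dB


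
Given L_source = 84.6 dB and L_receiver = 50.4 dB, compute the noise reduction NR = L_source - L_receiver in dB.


NR = L_source - L_receiver (difference between source and receiving room levels)
NR = 84.6 - 50.4 = 34.2 dB


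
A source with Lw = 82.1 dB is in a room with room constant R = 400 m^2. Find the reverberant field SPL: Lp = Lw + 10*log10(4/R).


4/R = 4/400 = 0.01
Lp = 82.1 + 10*log10(0.01) = 62.1 dB


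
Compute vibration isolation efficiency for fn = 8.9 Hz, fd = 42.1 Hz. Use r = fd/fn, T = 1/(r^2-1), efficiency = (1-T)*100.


r = 42.1 / 8.9 = 4.73034
r^2 - 1 = 4.73034^2 - 1 = 21.3761
T = 1/21.3761 = 0.0467812
Efficiency = (1 - 0.0467812)*100 = 95.322 %


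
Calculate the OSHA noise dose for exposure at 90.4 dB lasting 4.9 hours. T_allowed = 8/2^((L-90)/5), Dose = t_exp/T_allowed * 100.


T_allowed = 8 / 2^((90.4 - 90)/5) = 7.56846 hr
Dose = 4.9 / 7.56846 * 100 = 64.742 %


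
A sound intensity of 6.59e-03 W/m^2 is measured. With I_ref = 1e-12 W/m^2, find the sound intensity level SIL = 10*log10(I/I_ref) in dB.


I / I_ref = 6.59e-03 / 1e-12 = 6.59e+09
SIL = 10 * log10(6.59e+09) = 98.189 dB


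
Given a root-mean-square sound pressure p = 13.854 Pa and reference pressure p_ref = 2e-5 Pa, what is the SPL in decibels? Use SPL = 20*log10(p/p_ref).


p / p_ref = 13.854 / 2e-5 = 692700
SPL = 20 * log10(692700) = 116.81 dB


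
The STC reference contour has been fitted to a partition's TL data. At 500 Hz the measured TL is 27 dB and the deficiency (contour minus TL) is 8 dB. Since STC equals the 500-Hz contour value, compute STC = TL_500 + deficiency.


By ASTM E413, STC = value of the fitted reference contour at 500 Hz.
Contour value at 500 Hz = TL_500 + deficiency = 27 + 8 = 35
STC = 35


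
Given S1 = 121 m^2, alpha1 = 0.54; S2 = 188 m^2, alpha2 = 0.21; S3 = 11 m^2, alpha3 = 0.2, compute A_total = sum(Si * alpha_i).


121 * 0.54 = 65.34
188 * 0.21 = 39.48
11 * 0.2 = 2.2
A_total = 65.34 + 39.48 + 2.2 = 107.02 m^2


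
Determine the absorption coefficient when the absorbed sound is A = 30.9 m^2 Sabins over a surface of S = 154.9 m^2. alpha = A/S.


Absorption coefficient = absorbed power / incident power
alpha = A / S = 30.9 / 154.9 = 0.19948


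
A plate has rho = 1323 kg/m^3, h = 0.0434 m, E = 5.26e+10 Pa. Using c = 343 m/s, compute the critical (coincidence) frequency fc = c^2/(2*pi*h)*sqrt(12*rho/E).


12*rho/E = 12*1323/5.26e+10 = 3.01825e-07
sqrt(12*rho/E) = sqrt(3.01825e-07) = 0.000549386
c^2/(2*pi*h) = 343^2/(2*pi*0.0434) = 431438
fc = 431438 * 0.000549386 = 237.03 Hz


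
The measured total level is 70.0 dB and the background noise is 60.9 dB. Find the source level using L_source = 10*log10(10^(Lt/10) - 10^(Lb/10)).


10^(70.0/10) = 1e+07
10^(60.9/10) = 1.23027e+06
Difference = 1e+07 - 1.23027e+06 = 8.76973e+06
L_source = 10*log10(8.76973e+06) = 69.43 dB


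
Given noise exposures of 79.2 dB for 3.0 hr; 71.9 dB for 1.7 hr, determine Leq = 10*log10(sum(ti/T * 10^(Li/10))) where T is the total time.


T_total = 3.0 + 1.7 = 4.7 hr
(3.0/4.7) * 10^(79.2/10) = 5.30913e+07
(1.7/4.7) * 10^(71.9/10) = 5.6021e+06
Sum = 5.30913e+07 + 5.6021e+06 = 5.86934e+07
Leq = 10*log10(5.86934e+07) = 77.686 dB


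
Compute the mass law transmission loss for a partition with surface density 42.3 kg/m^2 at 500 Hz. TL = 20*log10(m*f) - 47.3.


m * f = 42.3 * 500 = 21150
20*log10(21150) = 86.5062 dB
TL = 86.5062 - 47.3 = 39.206 dB


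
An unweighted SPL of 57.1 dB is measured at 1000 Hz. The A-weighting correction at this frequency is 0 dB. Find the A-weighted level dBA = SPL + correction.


A-weighting table: 1000 Hz -> 0 dB correction
SPL_A = SPL + correction = 57.1 + (0) = 57.1 dBA


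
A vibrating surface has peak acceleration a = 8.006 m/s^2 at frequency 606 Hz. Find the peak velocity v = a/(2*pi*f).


omega = 2*pi*f = 2*pi*606 = 3807.61 rad/s
v = a / omega = 8.006 / 3807.61 = 0.0021026 m/s


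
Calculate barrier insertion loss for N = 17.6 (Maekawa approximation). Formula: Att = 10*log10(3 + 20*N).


3 + 20*N = 3 + 20*17.6 = 355
Att = 10*log10(355) = 25.502 dB


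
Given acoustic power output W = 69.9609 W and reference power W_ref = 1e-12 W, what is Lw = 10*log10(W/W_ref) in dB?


W / W_ref = 69.9609 / 1e-12 = 6.99609e+13
Lw = 10 * log10(6.99609e+13) = 138.45 dB


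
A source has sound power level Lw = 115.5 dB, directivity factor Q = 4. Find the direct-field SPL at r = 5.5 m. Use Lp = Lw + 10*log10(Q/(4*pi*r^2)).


4*pi*r^2 = 4*pi*5.5^2 = 380.133 m^2
Q / (4*pi*r^2) = 4 / 380.133 = 0.0105226
Lp = 115.5 + 10*log10(0.0105226) = 95.721 dB


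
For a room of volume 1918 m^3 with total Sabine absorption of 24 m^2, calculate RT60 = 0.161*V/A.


RT60 = 0.161 * 1918 / 24 = 12.867 s


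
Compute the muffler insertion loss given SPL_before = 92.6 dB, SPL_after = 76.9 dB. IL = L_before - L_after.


Insertion loss = SPL without muffler - SPL with muffler
IL = 92.6 - 76.9 = 15.7 dB


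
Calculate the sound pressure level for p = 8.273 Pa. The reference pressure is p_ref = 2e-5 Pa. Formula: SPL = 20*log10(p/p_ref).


p / p_ref = 8.273 / 2e-5 = 413650
SPL = 20 * log10(413650) = 112.33 dB


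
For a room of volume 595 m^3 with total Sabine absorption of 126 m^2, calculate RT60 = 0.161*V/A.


RT60 = 0.161 * 595 / 126 = 0.76028 s


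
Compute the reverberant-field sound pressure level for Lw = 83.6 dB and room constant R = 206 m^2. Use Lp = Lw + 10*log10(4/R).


4/R = 4/206 = 0.0194175
Lp = 83.6 + 10*log10(0.0194175) = 66.482 dB


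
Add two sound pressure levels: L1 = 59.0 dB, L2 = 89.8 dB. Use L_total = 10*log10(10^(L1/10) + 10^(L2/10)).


10^(59.0/10) = 794328
10^(89.8/10) = 9.54993e+08
Sum = 794328 + 9.54993e+08 = 9.55787e+08
L_total = 10*log10(9.55787e+08) = 89.804 dB


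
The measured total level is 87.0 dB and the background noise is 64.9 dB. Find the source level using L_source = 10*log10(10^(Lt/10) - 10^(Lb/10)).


10^(87.0/10) = 5.01187e+08
10^(64.9/10) = 3.0903e+06
Difference = 5.01187e+08 - 3.0903e+06 = 4.98097e+08
L_source = 10*log10(4.98097e+08) = 86.973 dB


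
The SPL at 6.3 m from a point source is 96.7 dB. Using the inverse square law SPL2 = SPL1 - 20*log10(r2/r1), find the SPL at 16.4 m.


r2/r1 = 16.4/6.3 = 2.60317
Correction = 20*log10(2.60317) = 8.31005 dB
SPL2 = 96.7 - 8.31005 = 88.39 dB


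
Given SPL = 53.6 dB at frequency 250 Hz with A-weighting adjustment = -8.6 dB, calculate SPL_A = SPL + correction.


A-weighting table: 250 Hz -> -8.6 dB correction
SPL_A = SPL + correction = 53.6 + (-8.6) = 45 dBA


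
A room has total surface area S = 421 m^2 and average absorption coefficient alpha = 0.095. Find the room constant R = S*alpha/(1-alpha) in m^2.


R = 421 * 0.095 / (1 - 0.095) = 44.193 m^2


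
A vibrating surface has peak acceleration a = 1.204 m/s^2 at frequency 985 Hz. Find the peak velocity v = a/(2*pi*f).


omega = 2*pi*f = 2*pi*985 = 6188.94 rad/s
v = a / omega = 1.204 / 6188.94 = 0.00019454 m/s


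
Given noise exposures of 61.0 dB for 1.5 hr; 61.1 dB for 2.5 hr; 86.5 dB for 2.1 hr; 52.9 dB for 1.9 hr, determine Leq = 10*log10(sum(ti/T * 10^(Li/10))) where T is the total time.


T_total = 1.5 + 2.5 + 2.1 + 1.9 = 8.0 hr
(1.5/8.0) * 10^(61.0/10) = 236049
(2.5/8.0) * 10^(61.1/10) = 402578
(2.1/8.0) * 10^(86.5/10) = 1.17254e+08
(1.9/8.0) * 10^(52.9/10) = 46308.8
Sum = 236049 + 402578 + 1.17254e+08 + 46308.8 = 1.17939e+08
Leq = 10*log10(1.17939e+08) = 80.717 dB


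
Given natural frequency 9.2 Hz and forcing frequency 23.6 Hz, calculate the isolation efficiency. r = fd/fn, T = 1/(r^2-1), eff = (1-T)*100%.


r = 23.6 / 9.2 = 2.56522
r^2 - 1 = 2.56522^2 - 1 = 5.58035
T = 1/5.58035 = 0.1792
Efficiency = (1 - 0.1792)*100 = 82.08 %


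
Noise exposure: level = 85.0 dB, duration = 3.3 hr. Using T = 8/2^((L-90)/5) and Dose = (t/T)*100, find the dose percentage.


T_allowed = 8 / 2^((85.0 - 90)/5) = 16 hr
Dose = 3.3 / 16 * 100 = 20.625 %


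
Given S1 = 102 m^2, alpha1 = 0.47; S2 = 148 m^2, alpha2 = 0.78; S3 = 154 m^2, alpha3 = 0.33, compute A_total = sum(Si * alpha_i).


102 * 0.47 = 47.94
148 * 0.78 = 115.44
154 * 0.33 = 50.82
A_total = 47.94 + 115.44 + 50.82 = 214.2 m^2


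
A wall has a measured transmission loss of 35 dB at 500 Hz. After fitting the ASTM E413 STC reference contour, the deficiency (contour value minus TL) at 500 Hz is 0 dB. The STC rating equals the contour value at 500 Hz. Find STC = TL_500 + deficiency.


By ASTM E413, STC = value of the fitted reference contour at 500 Hz.
Contour value at 500 Hz = TL_500 + deficiency = 35 + 0 = 35
STC = 35


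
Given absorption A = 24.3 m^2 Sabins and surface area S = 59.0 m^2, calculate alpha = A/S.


Absorption coefficient = absorbed power / incident power
alpha = A / S = 24.3 / 59.0 = 0.41186


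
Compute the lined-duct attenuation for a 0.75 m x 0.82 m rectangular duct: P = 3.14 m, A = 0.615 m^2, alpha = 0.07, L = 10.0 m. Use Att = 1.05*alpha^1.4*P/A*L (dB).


alpha^1.4 = 0.07^1.4 = 0.0241622
Attenuation rate = 1.05 * alpha^1.4 * P / A
= 1.05 * 0.0241622 * 3.14 / 0.615 = 0.129533 dB/m
Total Att = 0.129533 * 10.0 = 1.2953 dB


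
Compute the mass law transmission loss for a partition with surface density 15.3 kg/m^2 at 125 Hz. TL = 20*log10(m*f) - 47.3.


m * f = 15.3 * 125 = 1912.5
20*log10(1912.5) = 65.632 dB
TL = 65.632 - 47.3 = 18.332 dB


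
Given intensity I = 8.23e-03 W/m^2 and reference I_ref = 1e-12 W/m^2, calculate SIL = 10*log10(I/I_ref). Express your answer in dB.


I / I_ref = 8.23e-03 / 1e-12 = 8.23e+09
SIL = 10 * log10(8.23e+09) = 99.154 dB


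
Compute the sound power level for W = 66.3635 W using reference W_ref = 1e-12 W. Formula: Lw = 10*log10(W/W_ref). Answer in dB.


W / W_ref = 66.3635 / 1e-12 = 6.63635e+13
Lw = 10 * log10(6.63635e+13) = 138.22 dB


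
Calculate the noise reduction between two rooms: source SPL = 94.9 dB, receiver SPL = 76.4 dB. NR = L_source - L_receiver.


NR = L_source - L_receiver (difference between source and receiving room levels)
NR = 94.9 - 76.4 = 18.5 dB


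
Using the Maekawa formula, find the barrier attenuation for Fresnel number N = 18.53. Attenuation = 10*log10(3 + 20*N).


3 + 20*N = 3 + 20*18.53 = 373.6
Att = 10*log10(373.6) = 25.724 dB


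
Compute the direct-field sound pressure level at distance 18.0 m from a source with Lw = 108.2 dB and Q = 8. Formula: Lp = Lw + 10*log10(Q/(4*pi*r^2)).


4*pi*r^2 = 4*pi*18.0^2 = 4071.5 m^2
Q / (4*pi*r^2) = 8 / 4071.5 = 0.00196488
Lp = 108.2 + 10*log10(0.00196488) = 81.133 dB


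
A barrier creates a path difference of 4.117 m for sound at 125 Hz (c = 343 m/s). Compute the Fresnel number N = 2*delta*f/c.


N = 2*delta*f/c = 2*delta/lambda, where lambda = c/f
lambda = 343 / 125 = 2.744 m
N = 2 * 4.117 / 2.744 = 3.0007


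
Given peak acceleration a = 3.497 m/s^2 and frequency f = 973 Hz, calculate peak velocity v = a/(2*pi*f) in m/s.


omega = 2*pi*f = 2*pi*973 = 6113.54 rad/s
v = a / omega = 3.497 / 6113.54 = 0.00057201 m/s


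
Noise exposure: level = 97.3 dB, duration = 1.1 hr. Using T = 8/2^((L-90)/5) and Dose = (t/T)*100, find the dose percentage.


T_allowed = 8 / 2^((97.3 - 90)/5) = 2.90795 hr
Dose = 1.1 / 2.90795 * 100 = 37.827 %


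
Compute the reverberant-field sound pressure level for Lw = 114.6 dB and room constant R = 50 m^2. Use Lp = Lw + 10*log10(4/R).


4/R = 4/50 = 0.08
Lp = 114.6 + 10*log10(0.08) = 103.63 dB


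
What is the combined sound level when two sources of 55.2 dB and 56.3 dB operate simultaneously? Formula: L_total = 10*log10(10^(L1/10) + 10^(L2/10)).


10^(55.2/10) = 331131
10^(56.3/10) = 426580
Sum = 331131 + 426580 = 757711
L_total = 10*log10(757711) = 58.795 dB


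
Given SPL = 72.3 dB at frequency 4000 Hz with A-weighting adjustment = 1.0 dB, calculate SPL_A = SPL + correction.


A-weighting table: 4000 Hz -> 1.0 dB correction
SPL_A = SPL + correction = 72.3 + (1.0) = 73.3 dBA


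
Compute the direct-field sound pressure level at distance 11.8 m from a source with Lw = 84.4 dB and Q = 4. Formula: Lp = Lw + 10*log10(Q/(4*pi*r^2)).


4*pi*r^2 = 4*pi*11.8^2 = 1749.74 m^2
Q / (4*pi*r^2) = 4 / 1749.74 = 0.00228605
Lp = 84.4 + 10*log10(0.00228605) = 57.991 dB


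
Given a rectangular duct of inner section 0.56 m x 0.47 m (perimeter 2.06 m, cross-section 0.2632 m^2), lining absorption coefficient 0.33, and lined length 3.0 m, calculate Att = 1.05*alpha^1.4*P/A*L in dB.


alpha^1.4 = 0.33^1.4 = 0.211797
Attenuation rate = 1.05 * alpha^1.4 * P / A
= 1.05 * 0.211797 * 2.06 / 0.2632 = 1.74057 dB/m
Total Att = 1.74057 * 3.0 = 5.2217 dB


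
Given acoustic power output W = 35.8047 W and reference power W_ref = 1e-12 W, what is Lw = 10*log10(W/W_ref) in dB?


W / W_ref = 35.8047 / 1e-12 = 3.58047e+13
Lw = 10 * log10(3.58047e+13) = 135.54 dB


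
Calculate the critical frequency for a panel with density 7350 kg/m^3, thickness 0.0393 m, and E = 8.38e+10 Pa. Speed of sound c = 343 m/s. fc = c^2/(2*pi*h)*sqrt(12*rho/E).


12*rho/E = 12*7350/8.38e+10 = 1.05251e-06
sqrt(12*rho/E) = sqrt(1.05251e-06) = 0.00102592
c^2/(2*pi*h) = 343^2/(2*pi*0.0393) = 476448
fc = 476448 * 0.00102592 = 488.8 Hz


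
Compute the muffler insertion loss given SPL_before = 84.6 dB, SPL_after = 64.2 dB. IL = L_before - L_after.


Insertion loss = SPL without muffler - SPL with muffler
IL = 84.6 - 64.2 = 20.4 dB


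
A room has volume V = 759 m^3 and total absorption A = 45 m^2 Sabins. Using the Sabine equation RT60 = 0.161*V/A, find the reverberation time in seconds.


RT60 = 0.161 * 759 / 45 = 2.7155 s


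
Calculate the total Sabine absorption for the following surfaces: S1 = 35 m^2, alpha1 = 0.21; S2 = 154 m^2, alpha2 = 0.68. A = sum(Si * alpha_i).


35 * 0.21 = 7.35
154 * 0.68 = 104.72
A_total = 7.35 + 104.72 = 112.07 m^2


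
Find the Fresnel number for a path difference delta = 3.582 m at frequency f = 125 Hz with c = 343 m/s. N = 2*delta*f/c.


N = 2*delta*f/c = 2*delta/lambda, where lambda = c/f
lambda = 343 / 125 = 2.744 m
N = 2 * 3.582 / 2.744 = 2.6108


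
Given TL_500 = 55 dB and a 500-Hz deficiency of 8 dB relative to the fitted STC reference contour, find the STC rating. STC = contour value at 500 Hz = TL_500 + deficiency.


By ASTM E413, STC = value of the fitted reference contour at 500 Hz.
Contour value at 500 Hz = TL_500 + deficiency = 55 + 8 = 63
STC = 63


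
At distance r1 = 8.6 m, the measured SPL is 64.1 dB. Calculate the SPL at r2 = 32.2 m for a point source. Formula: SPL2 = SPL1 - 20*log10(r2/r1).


r2/r1 = 32.2/8.6 = 3.74419
Correction = 20*log10(3.74419) = 11.4672 dB
SPL2 = 64.1 - 11.4672 = 52.633 dB


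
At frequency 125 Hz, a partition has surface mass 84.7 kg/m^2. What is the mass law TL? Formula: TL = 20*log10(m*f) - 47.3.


m * f = 84.7 * 125 = 10587.5
20*log10(10587.5) = 80.4959 dB
TL = 80.4959 - 47.3 = 33.196 dB


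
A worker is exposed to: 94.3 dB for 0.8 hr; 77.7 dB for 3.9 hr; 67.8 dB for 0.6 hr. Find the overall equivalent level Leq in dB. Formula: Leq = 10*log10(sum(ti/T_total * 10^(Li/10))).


T_total = 0.8 + 3.9 + 0.6 = 5.3 hr
(0.8/5.3) * 10^(94.3/10) = 4.06269e+08
(3.9/5.3) * 10^(77.7/10) = 4.333e+07
(0.6/5.3) * 10^(67.8/10) = 682143
Sum = 4.06269e+08 + 4.333e+07 + 682143 = 4.50281e+08
Leq = 10*log10(4.50281e+08) = 86.535 dB


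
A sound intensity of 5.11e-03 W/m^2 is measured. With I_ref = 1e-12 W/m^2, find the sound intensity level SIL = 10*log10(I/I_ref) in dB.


I / I_ref = 5.11e-03 / 1e-12 = 5.11e+09
SIL = 10 * log10(5.11e+09) = 97.084 dB


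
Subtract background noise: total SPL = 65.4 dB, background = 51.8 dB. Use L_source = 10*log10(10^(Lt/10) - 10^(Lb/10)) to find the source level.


10^(65.4/10) = 3.46737e+06
10^(51.8/10) = 151356
Difference = 3.46737e+06 - 151356 = 3.31601e+06
L_source = 10*log10(3.31601e+06) = 65.206 dB


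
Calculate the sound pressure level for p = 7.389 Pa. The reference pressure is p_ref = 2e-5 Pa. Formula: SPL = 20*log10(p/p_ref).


p / p_ref = 7.389 / 2e-5 = 369450
SPL = 20 * log10(369450) = 111.35 dB


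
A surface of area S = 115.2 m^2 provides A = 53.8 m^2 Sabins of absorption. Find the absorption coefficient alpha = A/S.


Absorption coefficient = absorbed power / incident power
alpha = A / S = 53.8 / 115.2 = 0.46701


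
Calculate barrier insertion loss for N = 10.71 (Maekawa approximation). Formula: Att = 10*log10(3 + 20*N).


3 + 20*N = 3 + 20*10.71 = 217.2
Att = 10*log10(217.2) = 23.369 dB


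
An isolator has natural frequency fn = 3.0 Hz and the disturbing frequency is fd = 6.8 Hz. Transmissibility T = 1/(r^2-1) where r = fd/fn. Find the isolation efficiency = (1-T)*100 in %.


r = 6.8 / 3.0 = 2.26667
r^2 - 1 = 2.26667^2 - 1 = 4.13779
T = 1/4.13779 = 0.241675
Efficiency = (1 - 0.241675)*100 = 75.832 %


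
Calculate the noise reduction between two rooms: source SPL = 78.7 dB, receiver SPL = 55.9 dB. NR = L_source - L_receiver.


NR = L_source - L_receiver (difference between source and receiving room levels)
NR = 78.7 - 55.9 = 22.8 dB


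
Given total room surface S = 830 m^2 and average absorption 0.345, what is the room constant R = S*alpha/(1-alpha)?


R = 830 * 0.345 / (1 - 0.345) = 437.18 m^2


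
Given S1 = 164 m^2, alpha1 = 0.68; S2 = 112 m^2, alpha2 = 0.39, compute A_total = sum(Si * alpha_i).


164 * 0.68 = 111.52
112 * 0.39 = 43.68
A_total = 111.52 + 43.68 = 155.2 m^2


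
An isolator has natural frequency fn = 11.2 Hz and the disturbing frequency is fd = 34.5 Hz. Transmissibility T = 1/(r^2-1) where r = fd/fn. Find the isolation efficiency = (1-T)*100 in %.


r = 34.5 / 11.2 = 3.08036
r^2 - 1 = 3.08036^2 - 1 = 8.48862
T = 1/8.48862 = 0.117805
Efficiency = (1 - 0.117805)*100 = 88.219 %


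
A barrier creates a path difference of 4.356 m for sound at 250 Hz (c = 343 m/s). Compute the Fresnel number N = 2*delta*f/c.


N = 2*delta*f/c = 2*delta/lambda, where lambda = c/f
lambda = 343 / 250 = 1.372 m
N = 2 * 4.356 / 1.372 = 6.3499


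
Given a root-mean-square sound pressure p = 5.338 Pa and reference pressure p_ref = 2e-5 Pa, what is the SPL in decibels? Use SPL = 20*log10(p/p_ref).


p / p_ref = 5.338 / 2e-5 = 266900
SPL = 20 * log10(266900) = 108.53 dB


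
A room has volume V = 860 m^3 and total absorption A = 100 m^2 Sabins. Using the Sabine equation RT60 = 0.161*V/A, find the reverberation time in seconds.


RT60 = 0.161 * 860 / 100 = 1.3846 s


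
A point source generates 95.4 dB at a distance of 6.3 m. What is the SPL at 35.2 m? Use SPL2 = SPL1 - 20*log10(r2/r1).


r2/r1 = 35.2/6.3 = 5.5873
Correction = 20*log10(5.5873) = 14.944 dB
SPL2 = 95.4 - 14.944 = 80.456 dB


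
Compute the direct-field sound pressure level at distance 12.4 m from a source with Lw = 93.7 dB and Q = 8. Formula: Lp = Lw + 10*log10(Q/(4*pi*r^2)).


4*pi*r^2 = 4*pi*12.4^2 = 1932.21 m^2
Q / (4*pi*r^2) = 8 / 1932.21 = 0.00414034
Lp = 93.7 + 10*log10(0.00414034) = 69.87 dB


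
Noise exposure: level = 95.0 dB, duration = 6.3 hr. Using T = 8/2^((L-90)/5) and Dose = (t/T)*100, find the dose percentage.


T_allowed = 8 / 2^((95.0 - 90)/5) = 4 hr
Dose = 6.3 / 4 * 100 = 157.5 %
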